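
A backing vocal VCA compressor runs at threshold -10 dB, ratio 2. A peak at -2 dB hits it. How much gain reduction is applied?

Overshoot = -2 − (-10) = 8 dB.
At 2:1, output sits 8/2 = 4 dB above threshold.
So the signal is attenuated by 8 − 4 = 4 dB.

4 dB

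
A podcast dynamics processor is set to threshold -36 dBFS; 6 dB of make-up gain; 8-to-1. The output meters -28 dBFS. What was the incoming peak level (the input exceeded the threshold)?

Stripping the +6 dB make-up gives -34 dBFS at the gain stage.
The compressed level sits -34 − (-36) = 2 dB over threshold.
Before 8:1 compression the overshoot was 2 × 8 = 16 dB, so input = -36 + 16 = -20 dBFS.

-20 dBFS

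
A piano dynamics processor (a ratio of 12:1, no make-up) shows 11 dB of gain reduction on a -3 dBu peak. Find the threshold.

-15 dBu

Input is 12 dB above T (since output overshoot × R = input overshoot: (-14 − T)·12 = -3 − T gives T = -15 dBu).
Check: -15 + (-3 − (-15))/12 = -15 + 1 = -14 dBu. ✓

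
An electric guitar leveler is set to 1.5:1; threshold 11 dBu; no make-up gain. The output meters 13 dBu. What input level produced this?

The compressed level sits 13 − 11 = 2 dB over threshold.
Input overshoot = R × output overshoot = 3 dB → input = 11 + 3 = 14 dBu.

14 dBu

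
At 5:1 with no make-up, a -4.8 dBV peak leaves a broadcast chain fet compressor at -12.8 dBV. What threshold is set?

Let T be the threshold. Output overshoot = (input overshoot)/R, so -12.8 − T = (-4.8 − T)/5.
5·(-12.8 − T) = -4.8 − T → 4·T = -64 − (-4.8) = -59.2.
T = -59.2/4 = -14.8 dBV.

-14.8 dBV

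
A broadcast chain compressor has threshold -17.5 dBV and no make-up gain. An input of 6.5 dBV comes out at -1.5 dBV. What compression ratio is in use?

1.5:1

Input overshoot = 6.5 − (-17.5) = 24 dB; output overshoot = -1.5 − (-17.5) = 16 dB.
Ratio = 24 / 16 = 1.5.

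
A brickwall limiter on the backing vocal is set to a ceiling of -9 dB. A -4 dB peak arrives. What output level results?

-9 dB

A brickwall limiter is an ∞:1 compressor: any input above the ceiling is clamped to -9 dB.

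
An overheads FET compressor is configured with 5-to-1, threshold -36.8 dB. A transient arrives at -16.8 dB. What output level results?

The input is 20 dB above the -36.8 dB threshold.
5:1 compression reduces that to 20/5 = 4 dB over.
So the level is -36.8 + 4 = -32.8 dB.

-32.8 dB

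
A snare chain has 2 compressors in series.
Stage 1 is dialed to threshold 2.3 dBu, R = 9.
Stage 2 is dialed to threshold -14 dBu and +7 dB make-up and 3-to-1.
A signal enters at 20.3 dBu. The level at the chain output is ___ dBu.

Stage 1: 20.3 dBu is 18 dB over 2.3 dBu; at 9:1 that becomes 2 dB over, giving 4.3 dBu.
Stage 2: overshoot 18.3 dB → 18.3/3 = 6.1 dB → -7.9 dBu; +7 dB make-up → -0.9 dBu.

-0.9 dBu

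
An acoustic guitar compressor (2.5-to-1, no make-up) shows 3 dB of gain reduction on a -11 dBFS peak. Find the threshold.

-16 dBFS

Let T be the threshold. Output overshoot = (input overshoot)/R, so -14 − T = (-11 − T)/2.5.
2.5·(-14 − T) = -11 − T → 1.5·T = -35 − (-11) = -24.
T = -24/1.5 = -16 dBFS.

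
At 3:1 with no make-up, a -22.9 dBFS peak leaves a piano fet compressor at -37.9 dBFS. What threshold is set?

Gain reduction = -22.9 − (-37.9) = 15 dB; output overshoot = GR / (R − 1) = 15 / 2 = 7.5 dB.
Threshold = output − output overshoot = -37.9 − 7.5 = -45.4 dBFS.

-45.4 dBFS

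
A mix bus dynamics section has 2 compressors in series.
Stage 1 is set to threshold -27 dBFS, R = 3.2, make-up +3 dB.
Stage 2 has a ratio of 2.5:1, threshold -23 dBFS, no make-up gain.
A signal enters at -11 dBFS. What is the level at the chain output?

Stage 1: 16 dB above -27 dBFS, reduced 3.2:1 to 5 dB above → -22 dBFS; +3 dB make-up → -19 dBFS.
Stage 2: -19 dBFS is 4 dB over -23 dBFS; at 2.5:1 that becomes 1.6 dB over, giving -21.4 dBFS.

-21.4 dBFS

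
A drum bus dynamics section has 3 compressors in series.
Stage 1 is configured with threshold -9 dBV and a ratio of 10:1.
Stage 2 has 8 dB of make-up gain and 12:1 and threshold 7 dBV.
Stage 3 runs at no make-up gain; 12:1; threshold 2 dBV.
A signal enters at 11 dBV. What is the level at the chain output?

1 dBV

Stage 1: overshoot 20 dB → 20/10 = 2 dB → -7 dBV.
Stage 2: below threshold (-7 ≤ 7); passes unchanged; make-up brings it to 1 dBV.
Stage 3: 1 dBV is at or below the 2 dBV threshold — no compression; output 1 dBV.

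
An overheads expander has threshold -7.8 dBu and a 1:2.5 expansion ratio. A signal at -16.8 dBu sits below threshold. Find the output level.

Below threshold, a 1:2.5 expander applies gain = (2.5−1)×(T − x) of attenuation.
(2.5−1) × 9 = 13.5 dB, so output = -16.8 − 13.5 = -30.3 dBu.

-30.3 dBu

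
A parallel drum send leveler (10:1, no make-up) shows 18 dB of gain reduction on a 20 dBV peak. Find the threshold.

0 dBV

Input is 20 dB above T (since output overshoot × R = input overshoot: (2 − T)·10 = 20 − T gives T = 0 dBV).
Check: 0 + (20 − 0)/10 = 0 + 2 = 2 dBV. ✓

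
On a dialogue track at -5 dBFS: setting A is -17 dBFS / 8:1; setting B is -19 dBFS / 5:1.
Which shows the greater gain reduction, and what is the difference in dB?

A: GR = 12 − 12/8 = 10.5 dB.
B: GR = 14 − 14/5 = 11.2 dB.
Difference: 0.7 dB in favour of B.

B, by 0.7 dB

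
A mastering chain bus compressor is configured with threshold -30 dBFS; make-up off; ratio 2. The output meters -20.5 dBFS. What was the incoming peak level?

-11 dBFS

That's 9.5 dB above the -30 dBFS threshold.
Undo the ratio: input overshoot = 9.5 × 2 = 19 dB, giving input = -11 dBFS.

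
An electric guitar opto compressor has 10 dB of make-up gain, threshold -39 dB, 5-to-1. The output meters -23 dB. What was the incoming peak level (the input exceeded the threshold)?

Stripping the +10 dB make-up gives -33 dB at the gain stage.
The compressed level sits -33 − (-39) = 6 dB over threshold.
Input overshoot = R × output overshoot = 30 dB → input = -39 + 30 = -9 dB.

-9 dB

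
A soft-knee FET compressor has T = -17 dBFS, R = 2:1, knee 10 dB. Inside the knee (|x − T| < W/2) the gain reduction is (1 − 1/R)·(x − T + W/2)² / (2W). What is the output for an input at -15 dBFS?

x − T + W/2 = -15 − (-17) + 5 = 7.
GR = (1 − 1/2) × 7² / 20 = 0.5 × 49 / 20 = 1.225 dB.
Output = -15 − 1.225 = -16.225 dBFS.

-16.225 dBFS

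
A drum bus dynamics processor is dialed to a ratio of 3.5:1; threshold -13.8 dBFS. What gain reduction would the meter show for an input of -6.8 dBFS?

The signal is 7 dB above threshold.
After 3.5:1 compression the overshoot becomes 7/3.5 = 2 dB.
Gain reduction = 7 − 2 = 5 dB.

5 dB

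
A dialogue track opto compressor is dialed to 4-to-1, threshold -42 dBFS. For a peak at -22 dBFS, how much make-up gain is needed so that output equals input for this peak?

Overshoot 20 dB → 20/4 = 5 dB after compression, so the compressed level is -42 + 5 = -37 dBFS.
Make-up = target − compressed = -22 − (-37) = 15 dB.

15 dB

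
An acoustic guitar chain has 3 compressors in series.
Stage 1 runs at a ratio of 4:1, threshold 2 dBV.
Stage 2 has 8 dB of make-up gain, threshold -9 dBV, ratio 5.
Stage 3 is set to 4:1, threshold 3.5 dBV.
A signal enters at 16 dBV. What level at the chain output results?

Stage 1: 16 dBV is 14 dB over 2 dBV; at 4:1 that becomes 3.5 dB over, giving 5.5 dBV.
Stage 2: 14.5 dB above -9 dBV, reduced 5:1 to 2.9 dB above → -6.1 dBV; +8 dB make-up → 1.9 dBV.
Stage 3: below threshold (1.9 ≤ 3.5); passes unchanged; output 1.9 dBV.

1.9 dBV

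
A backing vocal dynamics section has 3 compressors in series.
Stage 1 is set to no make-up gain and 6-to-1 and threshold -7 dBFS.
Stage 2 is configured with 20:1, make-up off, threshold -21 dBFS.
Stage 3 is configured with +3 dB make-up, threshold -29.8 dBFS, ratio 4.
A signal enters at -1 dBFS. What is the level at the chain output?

Stage 1: 6 dB above -7 dBFS, reduced 6:1 to 1 dB above → -6 dBFS.
Stage 2: -6 dBFS is 15 dB over -21 dBFS; at 20:1 that becomes 0.75 dB over, giving -20.25 dBFS.
Stage 3: -20.25 dBFS is 9.55 dB over -29.8 dBFS; at 4:1 that becomes 2.3875 dB over, giving -27.4125 dBFS; +3 dB make-up → -24.4125 dBFS.

-24.4125 dBFS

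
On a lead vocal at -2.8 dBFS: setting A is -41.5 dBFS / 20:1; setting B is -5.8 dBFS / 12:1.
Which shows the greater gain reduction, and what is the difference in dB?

A: 38.7 dB over, compressed to 1.935 dB over, so 36.765 dB of GR.
B: 3 dB over, compressed to 0.25 dB over, so 2.75 dB of GR.
A reduces 34.015 dB more.

A, by 34.015 dB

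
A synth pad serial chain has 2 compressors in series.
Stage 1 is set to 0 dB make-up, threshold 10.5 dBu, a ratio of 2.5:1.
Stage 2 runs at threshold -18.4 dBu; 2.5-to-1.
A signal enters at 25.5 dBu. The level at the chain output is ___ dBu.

Stage 1: overshoot 15 dB → 15/2.5 = 6 dB → 16.5 dBu.
Stage 2: 34.9 dB above -18.4 dBu, reduced 2.5:1 to 13.96 dB above → -4.44 dBu.

-4.44 dBu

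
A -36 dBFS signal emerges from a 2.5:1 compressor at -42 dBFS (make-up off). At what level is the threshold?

Let T be the threshold. Output overshoot = (input overshoot)/R, so -42 − T = (-36 − T)/2.5.
2.5·(-42 − T) = -36 − T → 1.5·T = -105 − (-36) = -69.
T = -69/1.5 = -46 dBFS.

-46 dBFS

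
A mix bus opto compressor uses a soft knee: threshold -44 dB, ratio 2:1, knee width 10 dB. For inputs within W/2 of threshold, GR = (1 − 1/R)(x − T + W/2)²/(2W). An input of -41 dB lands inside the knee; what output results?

x − T + W/2 = -41 − (-44) + 5 = 8.
GR = (1 − 1/2) × 8² / 20 = 0.5 × 64 / 20 = 1.6 dB.
Output = -41 − 1.6 = -42.6 dB.

-42.6 dB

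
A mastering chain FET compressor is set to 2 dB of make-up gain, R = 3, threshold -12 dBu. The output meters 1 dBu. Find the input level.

21 dBu

Remove make-up: 1 − 2 = -1 dBu.
Post-compression overshoot = -1 − (-12) = 11 dB.
Undo the ratio: input overshoot = 11 × 3 = 33 dB, giving input = 21 dBu.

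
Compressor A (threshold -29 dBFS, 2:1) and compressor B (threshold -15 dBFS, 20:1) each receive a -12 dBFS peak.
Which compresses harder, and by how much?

A: 17 dB over, compressed to 8.5 dB over, so 8.5 dB of GR.
B: 3 dB over, compressed to 0.15 dB over, so 2.85 dB of GR.
Difference: 5.65 dB in favour of A.

A, by 5.65 dB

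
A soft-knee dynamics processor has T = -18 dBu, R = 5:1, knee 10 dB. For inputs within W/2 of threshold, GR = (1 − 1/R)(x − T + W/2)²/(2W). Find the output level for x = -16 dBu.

x − T + W/2 = -16 − (-18) + 5 = 7.
GR = (1 − 1/5) × 7² / 20 = 0.8 × 49 / 20 = 1.96 dB.
Output = -16 − 1.96 = -17.96 dBu.

-17.96 dBu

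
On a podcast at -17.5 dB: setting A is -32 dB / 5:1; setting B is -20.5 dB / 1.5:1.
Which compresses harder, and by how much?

A: overshoot 14.5 dB → output overshoot 2.9 dB → GR 11.6 dB.
B: overshoot 3 dB → output overshoot 2 dB → GR 1 dB.
Difference: 10.6 dB in favour of A.

A, by 10.6 dB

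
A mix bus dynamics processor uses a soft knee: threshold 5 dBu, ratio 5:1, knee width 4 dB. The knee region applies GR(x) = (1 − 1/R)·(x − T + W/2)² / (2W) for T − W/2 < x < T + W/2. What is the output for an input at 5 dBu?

x − T + W/2 = 5 − 5 + 2 = 2.
GR = (1 − 1/5) × 2² / 8 = 0.8 × 4 / 8 = 0.4 dB.
Output = 5 − 0.4 = 4.6 dBu.

4.6 dBu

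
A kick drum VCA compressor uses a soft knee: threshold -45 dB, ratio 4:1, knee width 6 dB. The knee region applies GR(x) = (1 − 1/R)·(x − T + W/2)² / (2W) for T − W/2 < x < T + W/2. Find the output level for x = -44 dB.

-45 dB

x − T + W/2 = -44 − (-45) + 3 = 4.
GR = (1 − 1/4) × 4² / 12 = 0.75 × 16 / 12 = 1 dB.
Output = -44 − 1 = -45 dB.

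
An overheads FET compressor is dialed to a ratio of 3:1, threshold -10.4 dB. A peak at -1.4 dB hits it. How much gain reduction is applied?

-1.4 dB exceeds the threshold by 9 dB.
At 3:1, output sits 9/3 = 3 dB above threshold.
Gain reduction = 9 − 3 = 6 dB.

6 dB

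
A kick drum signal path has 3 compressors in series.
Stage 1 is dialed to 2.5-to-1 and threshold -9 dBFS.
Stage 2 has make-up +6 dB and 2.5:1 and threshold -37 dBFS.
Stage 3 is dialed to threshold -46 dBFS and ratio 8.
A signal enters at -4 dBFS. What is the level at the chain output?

Stage 1: overshoot 5 dB → 5/2.5 = 2 dB → -7 dBFS.
Stage 2: 30 dB above -37 dBFS, reduced 2.5:1 to 12 dB above → -25 dBFS; +6 dB make-up → -19 dBFS.
Stage 3: overshoot 27 dB → 27/8 = 3.375 dB → -42.625 dBFS.

-42.625 dBFS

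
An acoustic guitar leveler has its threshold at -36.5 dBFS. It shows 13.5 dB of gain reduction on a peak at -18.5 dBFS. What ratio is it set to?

4:1

Input overshoot = -18.5 − (-36.5) = 18 dB.
Output overshoot = 18 − 13.5 = 4.5 dB.
Ratio = input overshoot / output overshoot = 18 / 4.5 = 4.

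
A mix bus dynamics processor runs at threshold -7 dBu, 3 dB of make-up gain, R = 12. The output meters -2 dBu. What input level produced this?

17 dBu

Stripping the +3 dB make-up gives -5 dBu at the gain stage.
The compressed level sits -5 − (-7) = 2 dB over threshold.
Input overshoot = R × output overshoot = 24 dB → input = -7 + 24 = 17 dBu.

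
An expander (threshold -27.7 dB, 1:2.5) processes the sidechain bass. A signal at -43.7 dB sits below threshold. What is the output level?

Below threshold, a 1:2.5 expander applies gain = (2.5−1)×(T − x) of attenuation.
(2.5−1) × 16 = 24 dB, so output = -43.7 − 24 = -67.7 dB.

-67.7 dB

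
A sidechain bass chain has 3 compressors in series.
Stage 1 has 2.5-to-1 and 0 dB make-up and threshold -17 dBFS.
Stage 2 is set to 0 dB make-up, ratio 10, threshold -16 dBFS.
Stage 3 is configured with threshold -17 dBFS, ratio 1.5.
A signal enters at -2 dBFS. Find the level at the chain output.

-16 dBFS

Stage 1: 15 dB above -17 dBFS, reduced 2.5:1 to 6 dB above → -11 dBFS.
Stage 2: overshoot 5 dB → 5/10 = 0.5 dB → -15.5 dBFS.
Stage 3: 1.5 dB above -17 dBFS, reduced 1.5:1 to 1 dB above → -16 dBFS.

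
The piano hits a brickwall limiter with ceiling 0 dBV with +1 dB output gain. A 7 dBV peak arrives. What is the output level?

A brickwall limiter is an ∞:1 compressor: any input above the ceiling is clamped to 0 dBV.
Output gain then adds 1 dB: 0 + 1 = 1 dBV.

1 dBV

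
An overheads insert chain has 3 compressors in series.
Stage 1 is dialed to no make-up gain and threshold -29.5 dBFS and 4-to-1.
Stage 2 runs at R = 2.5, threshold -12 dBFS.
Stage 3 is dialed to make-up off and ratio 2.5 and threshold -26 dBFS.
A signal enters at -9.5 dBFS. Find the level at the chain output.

Stage 1: 20 dB above -29.5 dBFS, reduced 4:1 to 5 dB above → -24.5 dBFS.
Stage 2: -24.5 dBFS ≤ -12 dBFS, so stage 2 doesn't engage; output -24.5 dBFS.
Stage 3: -24.5 dBFS is 1.5 dB over -26 dBFS; at 2.5:1 that becomes 0.6 dB over, giving -25.4 dBFS.

-25.4 dBFS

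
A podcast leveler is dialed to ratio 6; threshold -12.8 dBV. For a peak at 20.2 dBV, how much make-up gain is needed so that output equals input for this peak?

27.5 dB

Overshoot 33 dB → 33/6 = 5.5 dB after compression, so the compressed level is -12.8 + 5.5 = -7.3 dBV.
Make-up = target − compressed = 20.2 − (-7.3) = 27.5 dB.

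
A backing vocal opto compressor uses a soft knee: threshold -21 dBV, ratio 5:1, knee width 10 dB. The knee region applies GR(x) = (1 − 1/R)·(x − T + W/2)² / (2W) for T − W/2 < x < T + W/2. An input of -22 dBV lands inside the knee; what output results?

x − T + W/2 = -22 − (-21) + 5 = 4.
GR = (1 − 1/5) × 4² / 20 = 0.8 × 16 / 20 = 0.64 dB.
Output = -22 − 0.64 = -22.64 dBV.

-22.64 dBV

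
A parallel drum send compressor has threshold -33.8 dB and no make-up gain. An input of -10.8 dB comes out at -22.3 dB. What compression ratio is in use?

2:1

Input overshoot = -10.8 − (-33.8) = 23 dB; output overshoot = -22.3 − (-33.8) = 11.5 dB.
Ratio = 23 / 11.5 = 2.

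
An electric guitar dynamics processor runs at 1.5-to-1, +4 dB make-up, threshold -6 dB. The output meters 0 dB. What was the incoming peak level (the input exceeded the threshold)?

Before make-up, the level was 0 − 4 = -4 dB.
The compressed level sits -4 − (-6) = 2 dB over threshold.
Before 1.5:1 compression the overshoot was 2 × 1.5 = 3 dB, so input = -6 + 3 = -3 dB.

-3 dB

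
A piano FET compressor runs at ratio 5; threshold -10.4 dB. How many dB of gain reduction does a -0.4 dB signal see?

8 dB

Overshoot = -0.4 − (-10.4) = 10 dB.
After 5:1 compression the overshoot becomes 10/5 = 2 dB.
GR = overshoot in − overshoot out = 10 − 2 = 8 dB.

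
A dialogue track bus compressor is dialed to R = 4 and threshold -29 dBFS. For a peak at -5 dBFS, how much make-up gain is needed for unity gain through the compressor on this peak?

Overshoot 24 dB → 24/4 = 6 dB after compression, so the compressed level is -29 + 6 = -23 dBFS.
Make-up = target − compressed = -5 − (-23) = 18 dB.

18 dB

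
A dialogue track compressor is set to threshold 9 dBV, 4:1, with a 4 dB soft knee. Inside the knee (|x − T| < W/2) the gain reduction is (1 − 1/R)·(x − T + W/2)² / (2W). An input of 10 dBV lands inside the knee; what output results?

9.15625 dBV

x − T + W/2 = 10 − 9 + 2 = 3.
GR = (1 − 1/4) × 3² / 8 = 0.75 × 9 / 8 = 0.84375 dB.
Output = 10 − 0.84375 = 9.15625 dBV.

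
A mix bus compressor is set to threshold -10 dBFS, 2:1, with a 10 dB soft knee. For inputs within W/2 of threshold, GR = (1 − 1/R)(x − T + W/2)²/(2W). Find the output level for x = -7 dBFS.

x − T + W/2 = -7 − (-10) + 5 = 8.
GR = (1 − 1/2) × 8² / 20 = 0.5 × 64 / 20 = 1.6 dB.
Output = -7 − 1.6 = -8.6 dBFS.

-8.6 dBFS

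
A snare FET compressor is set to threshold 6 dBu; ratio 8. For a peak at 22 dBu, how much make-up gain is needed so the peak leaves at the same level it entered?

14 dB

Without make-up, output = threshold + overshoot/8 = 6 + 2 = 8 dBu.
Gap to target: 14 dB.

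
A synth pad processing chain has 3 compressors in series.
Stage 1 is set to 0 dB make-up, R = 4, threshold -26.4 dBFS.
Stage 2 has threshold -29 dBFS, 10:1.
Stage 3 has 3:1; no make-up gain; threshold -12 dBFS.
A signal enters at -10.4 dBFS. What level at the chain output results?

Stage 1: overshoot 16 dB → 16/4 = 4 dB → -22.4 dBFS.
Stage 2: overshoot 6.6 dB → 6.6/10 = 0.66 dB → -28.34 dBFS.
Stage 3: -28.34 dBFS ≤ -12 dBFS, so stage 3 doesn't engage; output -28.34 dBFS.

-28.34 dBFS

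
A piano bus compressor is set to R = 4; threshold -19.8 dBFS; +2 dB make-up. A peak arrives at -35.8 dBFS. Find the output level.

-35.8 dBFS is 16 dB below the -19.8 dBFS threshold, so no gain reduction is applied.
Make-up gain adds 2 dB: -35.8 + 2 = -33.8 dBFS.

-33.8 dBFS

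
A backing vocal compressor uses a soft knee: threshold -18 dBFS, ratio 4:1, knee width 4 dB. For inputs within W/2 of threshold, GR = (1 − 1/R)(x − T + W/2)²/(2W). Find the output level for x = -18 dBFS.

-18.375 dBFS

x − T + W/2 = -18 − (-18) + 2 = 2.
GR = (1 − 1/4) × 2² / 8 = 0.75 × 4 / 8 = 0.375 dB.
Output = -18 − 0.375 = -18.375 dBFS.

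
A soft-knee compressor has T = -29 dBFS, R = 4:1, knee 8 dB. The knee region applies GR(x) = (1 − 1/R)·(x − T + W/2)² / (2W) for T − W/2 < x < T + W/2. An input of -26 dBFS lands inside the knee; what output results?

x − T + W/2 = -26 − (-29) + 4 = 7.
GR = (1 − 1/4) × 7² / 16 = 0.75 × 49 / 16 = 2.296875 dB.
Output = -26 − 2.296875 = -28.296875 dBFS.

-28.296875 dBFS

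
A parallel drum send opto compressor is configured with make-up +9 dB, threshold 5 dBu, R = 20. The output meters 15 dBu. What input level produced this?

Stripping the +9 dB make-up gives 6 dBu at the gain stage.
The compressed level sits 6 − 5 = 1 dB over threshold.
Before 20:1 compression the overshoot was 1 × 20 = 20 dB, so input = 5 + 20 = 25 dBu.

25 dBu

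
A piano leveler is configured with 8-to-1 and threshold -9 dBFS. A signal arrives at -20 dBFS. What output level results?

-20 dBFS is 11 dB below the -9 dBFS threshold, so no gain reduction is applied.
Output = input = -20 dBFS.

-20 dBFS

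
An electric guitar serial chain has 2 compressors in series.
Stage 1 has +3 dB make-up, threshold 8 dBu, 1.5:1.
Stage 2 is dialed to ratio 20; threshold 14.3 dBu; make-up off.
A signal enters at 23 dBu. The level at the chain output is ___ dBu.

14.635 dBu

Stage 1: 23 dBu is 15 dB over 8 dBu; at 1.5:1 that becomes 10 dB over, giving 18 dBu; +3 dB make-up → 21 dBu.
Stage 2: overshoot 6.7 dB → 6.7/20 = 0.335 dB → 14.635 dBu.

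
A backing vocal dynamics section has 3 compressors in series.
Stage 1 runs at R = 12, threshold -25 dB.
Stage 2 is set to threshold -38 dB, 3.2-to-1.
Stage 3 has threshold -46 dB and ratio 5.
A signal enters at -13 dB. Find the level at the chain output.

Stage 1: -13 dB is 12 dB over -25 dB; at 12:1 that becomes 1 dB over, giving -24 dB.
Stage 2: 14 dB above -38 dB, reduced 3.2:1 to 4.375 dB above → -33.625 dB.
Stage 3: overshoot 12.375 dB → 12.375/5 = 2.475 dB → -43.525 dB.

-43.525 dB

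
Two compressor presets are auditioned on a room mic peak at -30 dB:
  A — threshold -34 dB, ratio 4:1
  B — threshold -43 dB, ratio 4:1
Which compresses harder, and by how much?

A: 4 dB over, compressed to 1 dB over, so 3 dB of GR.
B: 13 dB over, compressed to 3.25 dB over, so 9.75 dB of GR.
B applies 6.75 dB more gain reduction.

B, by 6.75 dB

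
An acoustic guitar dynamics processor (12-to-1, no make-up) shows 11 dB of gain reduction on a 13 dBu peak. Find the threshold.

1 dBu

Gain reduction = 13 − 2 = 11 dB; output overshoot = GR / (R − 1) = 11 / 11 = 1 dB.
Threshold = output − output overshoot = 2 − 1 = 1 dBu.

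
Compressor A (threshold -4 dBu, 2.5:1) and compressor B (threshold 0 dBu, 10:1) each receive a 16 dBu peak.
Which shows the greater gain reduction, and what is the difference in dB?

A: 20 dB over, compressed to 8 dB over, so 12 dB of GR.
B: 16 dB over, compressed to 1.6 dB over, so 14.4 dB of GR.
Difference: 2.4 dB in favour of B.

B, by 2.4 dB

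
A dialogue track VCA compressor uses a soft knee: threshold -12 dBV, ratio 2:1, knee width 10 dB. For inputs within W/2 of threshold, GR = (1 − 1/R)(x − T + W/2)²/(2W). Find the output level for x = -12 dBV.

x − T + W/2 = -12 − (-12) + 5 = 5.
GR = (1 − 1/2) × 5² / 20 = 0.5 × 25 / 20 = 0.625 dB.
Output = -12 − 0.625 = -12.625 dBV.

-12.625 dBV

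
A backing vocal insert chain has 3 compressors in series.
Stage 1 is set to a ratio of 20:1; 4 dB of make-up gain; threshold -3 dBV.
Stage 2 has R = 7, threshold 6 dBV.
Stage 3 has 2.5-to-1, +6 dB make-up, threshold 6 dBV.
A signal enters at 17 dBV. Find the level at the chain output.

Stage 1: 20 dB above -3 dBV, reduced 20:1 to 1 dB above → -2 dBV; +4 dB make-up → 2 dBV.
Stage 2: 2 dBV ≤ 6 dBV, so stage 2 doesn't engage; output 2 dBV.
Stage 3: below threshold (2 ≤ 6); passes unchanged; make-up brings it to 8 dBV.

8 dBV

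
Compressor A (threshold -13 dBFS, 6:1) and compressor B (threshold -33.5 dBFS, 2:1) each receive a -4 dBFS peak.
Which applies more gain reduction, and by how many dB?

A: GR = 9 − 9/6 = 7.5 dB.
B: GR = 29.5 − 29.5/2 = 14.75 dB.
Difference: 7.25 dB in favour of B.

B, by 7.25 dB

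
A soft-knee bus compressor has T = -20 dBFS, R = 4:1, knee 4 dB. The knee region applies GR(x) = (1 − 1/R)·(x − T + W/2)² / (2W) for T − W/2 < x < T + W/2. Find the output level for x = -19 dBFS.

-19.84375 dBFS

x − T + W/2 = -19 − (-20) + 2 = 3.
GR = (1 − 1/4) × 3² / 8 = 0.75 × 9 / 8 = 0.84375 dB.
Output = -19 − 0.84375 = -19.84375 dBFS.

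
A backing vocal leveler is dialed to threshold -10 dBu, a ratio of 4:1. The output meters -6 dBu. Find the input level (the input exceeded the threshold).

The compressed level sits -6 − (-10) = 4 dB over threshold.
Before 4:1 compression the overshoot was 4 × 4 = 16 dB, so input = -10 + 16 = 6 dBu.

6 dBu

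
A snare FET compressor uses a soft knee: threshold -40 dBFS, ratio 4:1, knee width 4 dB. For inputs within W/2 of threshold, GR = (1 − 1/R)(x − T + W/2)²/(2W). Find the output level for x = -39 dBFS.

x − T + W/2 = -39 − (-40) + 2 = 3.
GR = (1 − 1/4) × 3² / 8 = 0.75 × 9 / 8 = 0.84375 dB.
Output = -39 − 0.84375 = -39.84375 dBFS.

-39.84375 dBFS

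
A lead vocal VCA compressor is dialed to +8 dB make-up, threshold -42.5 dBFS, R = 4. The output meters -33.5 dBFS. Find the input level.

Before make-up, the level was -33.5 − 8 = -41.5 dBFS.
That's 1 dB above the -42.5 dBFS threshold.
Before 4:1 compression the overshoot was 1 × 4 = 4 dB, so input = -42.5 + 4 = -38.5 dBFS.

-38.5 dBFS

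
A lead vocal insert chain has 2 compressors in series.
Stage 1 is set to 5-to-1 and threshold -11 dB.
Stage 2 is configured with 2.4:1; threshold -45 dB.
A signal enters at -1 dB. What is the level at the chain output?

Stage 1: 10 dB above -11 dB, reduced 5:1 to 2 dB above → -9 dB.
Stage 2: overshoot 36 dB → 36/2.4 = 15 dB → -30 dB.

-30 dB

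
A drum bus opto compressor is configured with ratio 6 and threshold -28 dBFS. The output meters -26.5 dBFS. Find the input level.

-19 dBFS

That's 1.5 dB above the -28 dBFS threshold.
Undo the ratio: input overshoot = 1.5 × 6 = 9 dB, giving input = -19 dBFS.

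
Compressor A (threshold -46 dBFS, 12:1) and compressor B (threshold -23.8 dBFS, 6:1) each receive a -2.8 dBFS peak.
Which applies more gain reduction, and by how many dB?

A: overshoot 43.2 dB → output overshoot 3.6 dB → GR 39.6 dB.
B: overshoot 21 dB → output overshoot 3.5 dB → GR 17.5 dB.
Difference: 22.1 dB in favour of A.

A, by 22.1 dB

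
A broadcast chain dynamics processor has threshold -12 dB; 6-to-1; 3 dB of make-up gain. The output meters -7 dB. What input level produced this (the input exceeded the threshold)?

Remove make-up: -7 − 3 = -10 dB.
The compressed level sits -10 − (-12) = 2 dB over threshold.
Before 6:1 compression the overshoot was 2 × 6 = 12 dB, so input = -12 + 12 = 0 dB.

0 dB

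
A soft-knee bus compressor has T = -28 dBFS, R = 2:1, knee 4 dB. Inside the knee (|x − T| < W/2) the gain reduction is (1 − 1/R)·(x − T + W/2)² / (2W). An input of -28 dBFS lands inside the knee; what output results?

-28.25 dBFS

x − T + W/2 = -28 − (-28) + 2 = 2.
GR = (1 − 1/2) × 2² / 8 = 0.5 × 4 / 8 = 0.25 dB.
Output = -28 − 0.25 = -28.25 dBFS.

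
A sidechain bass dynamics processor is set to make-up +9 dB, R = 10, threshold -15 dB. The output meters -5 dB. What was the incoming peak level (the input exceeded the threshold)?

Remove make-up: -5 − 9 = -14 dB.
Post-compression overshoot = -14 − (-15) = 1 dB.
Before 10:1 compression the overshoot was 1 × 10 = 10 dB, so input = -15 + 10 = -5 dB.

-5 dB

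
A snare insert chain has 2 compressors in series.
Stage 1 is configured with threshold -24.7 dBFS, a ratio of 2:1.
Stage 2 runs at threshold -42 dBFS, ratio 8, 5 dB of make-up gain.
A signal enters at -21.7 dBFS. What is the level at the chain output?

-34.65 dBFS

Stage 1: overshoot 3 dB → 3/2 = 1.5 dB → -23.2 dBFS.
Stage 2: -23.2 dBFS is 18.8 dB over -42 dBFS; at 8:1 that becomes 2.35 dB over, giving -39.65 dBFS; +5 dB make-up → -34.65 dBFS.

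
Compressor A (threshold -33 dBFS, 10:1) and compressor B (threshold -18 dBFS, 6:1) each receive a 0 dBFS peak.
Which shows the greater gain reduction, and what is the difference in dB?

A: overshoot 33 dB → output overshoot 3.3 dB → GR 29.7 dB.
B: overshoot 18 dB → output overshoot 3 dB → GR 15 dB.
A reduces 14.7 dB more.

A, by 14.7 dB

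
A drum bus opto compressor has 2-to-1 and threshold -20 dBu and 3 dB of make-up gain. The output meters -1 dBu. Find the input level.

12 dBu

Before make-up, the level was -1 − 3 = -4 dBu.
Post-compression overshoot = -4 − (-20) = 16 dB.
Before 2:1 compression the overshoot was 16 × 2 = 32 dB, so input = -20 + 32 = 12 dBu.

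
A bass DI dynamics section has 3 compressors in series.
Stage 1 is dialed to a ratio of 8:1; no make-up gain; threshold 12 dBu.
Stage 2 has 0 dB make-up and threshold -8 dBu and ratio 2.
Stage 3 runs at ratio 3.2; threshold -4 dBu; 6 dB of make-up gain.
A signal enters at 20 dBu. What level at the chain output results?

Stage 1: 8 dB above 12 dBu, reduced 8:1 to 1 dB above → 13 dBu.
Stage 2: overshoot 21 dB → 21/2 = 10.5 dB → 2.5 dBu.
Stage 3: 6.5 dB above -4 dBu, reduced 3.2:1 to 2.03125 dB above → -1.96875 dBu; +6 dB make-up → 4.03125 dBu.

4.03125 dBu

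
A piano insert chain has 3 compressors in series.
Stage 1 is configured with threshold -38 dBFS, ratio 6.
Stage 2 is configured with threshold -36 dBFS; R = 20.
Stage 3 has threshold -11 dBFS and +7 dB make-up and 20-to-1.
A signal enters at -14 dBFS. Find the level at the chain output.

-28.9 dBFS

Stage 1: 24 dB above -38 dBFS, reduced 6:1 to 4 dB above → -34 dBFS.
Stage 2: 2 dB above -36 dBFS, reduced 20:1 to 0.1 dB above → -35.9 dBFS.
Stage 3: -35.9 dBFS is at or below the -11 dBFS threshold — no compression; make-up brings it to -28.9 dBFS.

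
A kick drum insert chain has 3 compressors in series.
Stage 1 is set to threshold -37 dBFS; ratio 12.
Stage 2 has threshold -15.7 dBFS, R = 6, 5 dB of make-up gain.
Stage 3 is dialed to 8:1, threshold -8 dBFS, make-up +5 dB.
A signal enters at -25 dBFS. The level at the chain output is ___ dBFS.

Stage 1: overshoot 12 dB → 12/12 = 1 dB → -36 dBFS.
Stage 2: below threshold (-36 ≤ -15.7); passes unchanged; make-up brings it to -31 dBFS.
Stage 3: below threshold (-31 ≤ -8); passes unchanged; make-up brings it to -26 dBFS.

-26 dBFS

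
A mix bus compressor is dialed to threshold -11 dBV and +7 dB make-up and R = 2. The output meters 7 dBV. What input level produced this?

11 dBV

Stripping the +7 dB make-up gives 0 dBV at the gain stage.
That's 11 dB above the -11 dBV threshold.
Input overshoot = R × output overshoot = 22 dB → input = -11 + 22 = 11 dBV.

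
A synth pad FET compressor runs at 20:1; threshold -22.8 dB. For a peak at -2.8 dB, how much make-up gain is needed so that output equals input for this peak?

Without make-up, output = threshold + overshoot/20 = -22.8 + 1 = -21.8 dB.
Gap to target: 19 dB.

19 dB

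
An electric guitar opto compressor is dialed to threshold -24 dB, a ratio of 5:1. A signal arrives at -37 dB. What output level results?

-37 dB

-37 dB is 13 dB below the -24 dB threshold, so no gain reduction is applied.
Output = input = -37 dB.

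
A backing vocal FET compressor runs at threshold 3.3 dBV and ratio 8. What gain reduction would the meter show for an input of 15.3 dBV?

10.5 dB

The signal is 12 dB above threshold.
At 8:1, output sits 12/8 = 1.5 dB above threshold.
GR = overshoot in − overshoot out = 12 − 1.5 = 10.5 dB.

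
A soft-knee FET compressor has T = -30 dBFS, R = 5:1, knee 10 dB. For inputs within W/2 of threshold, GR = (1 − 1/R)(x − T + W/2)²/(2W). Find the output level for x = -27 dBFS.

x − T + W/2 = -27 − (-30) + 5 = 8.
GR = (1 − 1/5) × 8² / 20 = 0.8 × 64 / 20 = 2.56 dB.
Output = -27 − 2.56 = -29.56 dBFS.

-29.56 dBFS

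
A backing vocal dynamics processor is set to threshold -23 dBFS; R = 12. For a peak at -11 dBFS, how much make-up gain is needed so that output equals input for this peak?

Without make-up, output = threshold + overshoot/12 = -23 + 1 = -22 dBFS.
Gap to target: 11 dB.

11 dB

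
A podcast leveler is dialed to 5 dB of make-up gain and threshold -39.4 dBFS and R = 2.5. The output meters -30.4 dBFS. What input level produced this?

Remove make-up: -30.4 − 5 = -35.4 dBFS.
Post-compression overshoot = -35.4 − (-39.4) = 4 dB.
Input overshoot = R × output overshoot = 10 dB → input = -39.4 + 10 = -29.4 dBFS.

-29.4 dBFS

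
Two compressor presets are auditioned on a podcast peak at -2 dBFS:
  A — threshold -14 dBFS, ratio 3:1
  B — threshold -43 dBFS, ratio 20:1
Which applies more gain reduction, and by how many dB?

A: GR = 12 − 12/3 = 8 dB.
B: GR = 41 − 41/20 = 38.95 dB.
Difference: 30.95 dB in favour of B.

B, by 30.95 dB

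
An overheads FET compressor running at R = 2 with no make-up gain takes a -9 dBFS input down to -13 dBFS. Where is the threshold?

Let T be the threshold. Output overshoot = (input overshoot)/R, so -13 − T = (-9 − T)/2.
2·(-13 − T) = -9 − T → 1·T = -26 − (-9) = -17.
T = -17/1 = -17 dBFS.

-17 dBFS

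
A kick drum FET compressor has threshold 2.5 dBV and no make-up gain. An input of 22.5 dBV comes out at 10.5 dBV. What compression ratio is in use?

2.5:1

Input overshoot = 22.5 − 2.5 = 20 dB; output overshoot = 10.5 − 2.5 = 8 dB.
Ratio = 20 / 8 = 2.5.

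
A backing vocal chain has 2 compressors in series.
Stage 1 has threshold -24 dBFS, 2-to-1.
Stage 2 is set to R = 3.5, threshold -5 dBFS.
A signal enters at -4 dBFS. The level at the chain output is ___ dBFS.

-14 dBFS

Stage 1: overshoot 20 dB → 20/2 = 10 dB → -14 dBFS.
Stage 2: -14 dBFS is at or below the -5 dBFS threshold — no compression; output -14 dBFS.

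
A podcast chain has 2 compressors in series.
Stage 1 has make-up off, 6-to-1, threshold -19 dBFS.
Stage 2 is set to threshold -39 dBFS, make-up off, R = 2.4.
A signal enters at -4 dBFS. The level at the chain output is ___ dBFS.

Stage 1: 15 dB above -19 dBFS, reduced 6:1 to 2.5 dB above → -16.5 dBFS.
Stage 2: -16.5 dBFS is 22.5 dB over -39 dBFS; at 2.4:1 that becomes 9.375 dB over, giving -29.625 dBFS.

-29.625 dBFS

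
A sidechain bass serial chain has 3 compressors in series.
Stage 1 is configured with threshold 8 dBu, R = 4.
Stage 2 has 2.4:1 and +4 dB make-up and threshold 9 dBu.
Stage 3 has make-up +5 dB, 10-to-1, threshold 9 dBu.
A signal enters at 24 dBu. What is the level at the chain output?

14.525 dBu

Stage 1: 24 dBu is 16 dB over 8 dBu; at 4:1 that becomes 4 dB over, giving 12 dBu.
Stage 2: 12 dBu is 3 dB over 9 dBu; at 2.4:1 that becomes 1.25 dB over, giving 10.25 dBu; +4 dB make-up → 14.25 dBu.
Stage 3: 5.25 dB above 9 dBu, reduced 10:1 to 0.525 dB above → 9.525 dBu; +5 dB make-up → 14.525 dBu.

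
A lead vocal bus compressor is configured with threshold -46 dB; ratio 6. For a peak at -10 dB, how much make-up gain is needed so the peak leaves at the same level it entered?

Overshoot 36 dB → 36/6 = 6 dB after compression, so the compressed level is -46 + 6 = -40 dB.
Make-up = target − compressed = -10 − (-40) = 30 dB.

30 dB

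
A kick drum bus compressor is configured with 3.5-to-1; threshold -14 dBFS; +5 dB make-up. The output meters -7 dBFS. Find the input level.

Before make-up, the level was -7 − 5 = -12 dBFS.
That's 2 dB above the -14 dBFS threshold.
Before 3.5:1 compression the overshoot was 2 × 3.5 = 7 dB, so input = -14 + 7 = -7 dBFS.

-7 dBFS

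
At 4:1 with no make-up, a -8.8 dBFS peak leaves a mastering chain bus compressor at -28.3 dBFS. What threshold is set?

-34.8 dBFS

Input is 26 dB above T (since output overshoot × R = input overshoot: (-28.3 − T)·4 = -8.8 − T gives T = -34.8 dBFS).
Check: -34.8 + (-8.8 − (-34.8))/4 = -34.8 + 6.5 = -28.3 dBFS. ✓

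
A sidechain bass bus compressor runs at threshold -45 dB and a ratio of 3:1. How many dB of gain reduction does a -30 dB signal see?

10 dB

-30 dB exceeds the threshold by 15 dB.
At 3:1, output sits 15/3 = 5 dB above threshold.
Gain reduction = 15 − 5 = 10 dB.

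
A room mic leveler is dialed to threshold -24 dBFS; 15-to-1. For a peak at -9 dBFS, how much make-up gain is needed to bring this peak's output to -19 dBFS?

4 dB

Without make-up, output = threshold + overshoot/15 = -24 + 1 = -23 dBFS.
Gap to target: 4 dB.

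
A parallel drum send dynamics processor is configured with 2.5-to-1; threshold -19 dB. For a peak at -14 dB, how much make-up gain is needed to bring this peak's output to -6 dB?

11 dB

The peak compresses to -19 + 5/2.5 = -17 dB.
To reach -6 dB requires -6 − (-17) = 11 dB of make-up.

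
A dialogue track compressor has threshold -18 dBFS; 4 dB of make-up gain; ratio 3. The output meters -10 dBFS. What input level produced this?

-6 dBFS

Stripping the +4 dB make-up gives -14 dBFS at the gain stage.
The compressed level sits -14 − (-18) = 4 dB over threshold.
Input overshoot = R × output overshoot = 12 dB → input = -18 + 12 = -6 dBFS.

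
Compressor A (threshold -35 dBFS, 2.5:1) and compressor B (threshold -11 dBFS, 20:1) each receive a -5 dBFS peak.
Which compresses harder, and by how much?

A: overshoot 30 dB → output overshoot 12 dB → GR 18 dB.
B: overshoot 6 dB → output overshoot 0.3 dB → GR 5.7 dB.
A reduces 12.3 dB more.

A, by 12.3 dB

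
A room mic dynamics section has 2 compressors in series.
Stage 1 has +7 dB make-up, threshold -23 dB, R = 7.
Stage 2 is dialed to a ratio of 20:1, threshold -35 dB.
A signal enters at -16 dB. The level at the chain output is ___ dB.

-34 dB

Stage 1: 7 dB above -23 dB, reduced 7:1 to 1 dB above → -22 dB; +7 dB make-up → -15 dB.
Stage 2: 20 dB above -35 dB, reduced 20:1 to 1 dB above → -34 dB.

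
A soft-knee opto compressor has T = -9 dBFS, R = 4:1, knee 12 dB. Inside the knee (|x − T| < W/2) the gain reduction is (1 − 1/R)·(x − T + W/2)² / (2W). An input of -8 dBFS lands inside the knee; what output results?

-9.53125 dBFS

x − T + W/2 = -8 − (-9) + 6 = 7.
GR = (1 − 1/4) × 7² / 24 = 0.75 × 49 / 24 = 1.53125 dB.
Output = -8 − 1.53125 = -9.53125 dBFS.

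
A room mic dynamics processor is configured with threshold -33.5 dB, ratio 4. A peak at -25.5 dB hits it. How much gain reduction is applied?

6 dB

The signal is 8 dB above threshold.
A 4:1 ratio leaves 2 dB of that excess.
So the signal is attenuated by 8 − 2 = 6 dB.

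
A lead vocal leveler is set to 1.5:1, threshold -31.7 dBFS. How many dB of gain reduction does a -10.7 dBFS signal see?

-10.7 dBFS exceeds the threshold by 21 dB.
A 1.5:1 ratio leaves 14 dB of that excess.
GR = overshoot in − overshoot out = 21 − 14 = 7 dB.

7 dB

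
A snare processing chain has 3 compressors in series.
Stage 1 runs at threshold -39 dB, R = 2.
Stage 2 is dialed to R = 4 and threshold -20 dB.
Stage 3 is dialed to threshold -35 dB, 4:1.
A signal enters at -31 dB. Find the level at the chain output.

-35 dB

Stage 1: 8 dB above -39 dB, reduced 2:1 to 4 dB above → -35 dB.
Stage 2: -35 dB is at or below the -20 dB threshold — no compression; output -35 dB.
Stage 3: -35 dB ≤ -35 dB, so stage 3 doesn't engage; output -35 dB.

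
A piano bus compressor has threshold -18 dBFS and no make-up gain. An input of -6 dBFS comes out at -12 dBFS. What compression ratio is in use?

2:1

Input overshoot = -6 − (-18) = 12 dB; output overshoot = -12 − (-18) = 6 dB.
Ratio = 12 / 6 = 2.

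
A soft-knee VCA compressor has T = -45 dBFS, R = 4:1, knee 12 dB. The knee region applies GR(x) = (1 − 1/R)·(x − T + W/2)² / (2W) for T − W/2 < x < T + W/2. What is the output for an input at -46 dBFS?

x − T + W/2 = -46 − (-45) + 6 = 5.
GR = (1 − 1/4) × 5² / 24 = 0.75 × 25 / 24 = 0.78125 dB.
Output = -46 − 0.78125 = -46.78125 dBFS.

-46.78125 dBFS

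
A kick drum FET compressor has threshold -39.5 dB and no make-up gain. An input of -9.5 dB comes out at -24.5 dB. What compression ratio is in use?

2:1

Input overshoot = -9.5 − (-39.5) = 30 dB; output overshoot = -24.5 − (-39.5) = 15 dB.
Ratio = 30 / 15 = 2.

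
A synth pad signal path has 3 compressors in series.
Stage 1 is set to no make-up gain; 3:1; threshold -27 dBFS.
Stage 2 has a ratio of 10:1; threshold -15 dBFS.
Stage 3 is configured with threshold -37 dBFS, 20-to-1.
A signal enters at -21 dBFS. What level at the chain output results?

Stage 1: overshoot 6 dB → 6/3 = 2 dB → -25 dBFS.
Stage 2: below threshold (-25 ≤ -15); passes unchanged; output -25 dBFS.
Stage 3: overshoot 12 dB → 12/20 = 0.6 dB → -36.4 dBFS.

-36.4 dBFS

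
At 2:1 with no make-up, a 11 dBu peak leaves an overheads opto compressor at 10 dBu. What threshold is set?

Input is 2 dB above T (since output overshoot × R = input overshoot: (10 − T)·2 = 11 − T gives T = 9 dBu).
Check: 9 + (11 − 9)/2 = 9 + 1 = 10 dBu. ✓

9 dBu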